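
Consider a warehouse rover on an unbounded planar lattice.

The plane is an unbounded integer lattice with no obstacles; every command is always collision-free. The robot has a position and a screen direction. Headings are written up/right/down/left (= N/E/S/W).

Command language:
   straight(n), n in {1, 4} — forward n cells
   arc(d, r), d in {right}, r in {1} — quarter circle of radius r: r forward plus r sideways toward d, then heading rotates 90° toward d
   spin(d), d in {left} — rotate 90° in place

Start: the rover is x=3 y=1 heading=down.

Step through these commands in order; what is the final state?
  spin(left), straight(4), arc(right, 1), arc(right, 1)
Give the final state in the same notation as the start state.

initial: x=3 y=1 heading=down
[1] after spin(left): x=3 y=1 heading=right
[2] after straight(4): x=7 y=1 heading=right
[3] after arc(right, 1): x=8 y=0 heading=down
[4] after arc(right, 1): x=7 y=-1 heading=left

x=7 y=-1 heading=left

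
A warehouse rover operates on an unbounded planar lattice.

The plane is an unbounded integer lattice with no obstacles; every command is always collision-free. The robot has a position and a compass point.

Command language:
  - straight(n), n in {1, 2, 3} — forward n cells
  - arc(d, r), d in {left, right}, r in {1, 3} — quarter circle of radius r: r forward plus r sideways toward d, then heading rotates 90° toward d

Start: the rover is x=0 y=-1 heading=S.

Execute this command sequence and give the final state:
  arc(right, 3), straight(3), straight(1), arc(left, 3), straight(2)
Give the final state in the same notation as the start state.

from: x=0 y=-1 heading=S
1. arc(right, 3) → x=-3 y=-4 heading=W
2. straight(3) → x=-6 y=-4 heading=W
3. straight(1) → x=-7 y=-4 heading=W
4. arc(left, 3) → x=-10 y=-7 heading=S
5. straight(2) → x=-10 y=-9 heading=S

x=-10 y=-9 heading=S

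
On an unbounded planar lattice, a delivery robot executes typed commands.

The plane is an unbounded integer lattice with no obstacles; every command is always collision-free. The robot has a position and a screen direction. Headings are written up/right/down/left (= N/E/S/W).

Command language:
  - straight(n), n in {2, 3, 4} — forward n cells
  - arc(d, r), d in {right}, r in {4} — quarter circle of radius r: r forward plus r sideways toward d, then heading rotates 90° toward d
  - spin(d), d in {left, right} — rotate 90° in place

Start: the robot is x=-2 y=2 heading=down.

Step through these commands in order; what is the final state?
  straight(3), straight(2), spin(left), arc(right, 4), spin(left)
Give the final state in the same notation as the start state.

begin: x=-2 y=2 heading=down
t=1 straight(3) ⇒ x=-2 y=-1 heading=down
t=2 straight(2) ⇒ x=-2 y=-3 heading=down
t=3 spin(left) ⇒ x=-2 y=-3 heading=right
t=4 arc(right, 4) ⇒ x=2 y=-7 heading=down
t=5 spin(left) ⇒ x=2 y=-7 heading=right

x=2 y=-7 heading=right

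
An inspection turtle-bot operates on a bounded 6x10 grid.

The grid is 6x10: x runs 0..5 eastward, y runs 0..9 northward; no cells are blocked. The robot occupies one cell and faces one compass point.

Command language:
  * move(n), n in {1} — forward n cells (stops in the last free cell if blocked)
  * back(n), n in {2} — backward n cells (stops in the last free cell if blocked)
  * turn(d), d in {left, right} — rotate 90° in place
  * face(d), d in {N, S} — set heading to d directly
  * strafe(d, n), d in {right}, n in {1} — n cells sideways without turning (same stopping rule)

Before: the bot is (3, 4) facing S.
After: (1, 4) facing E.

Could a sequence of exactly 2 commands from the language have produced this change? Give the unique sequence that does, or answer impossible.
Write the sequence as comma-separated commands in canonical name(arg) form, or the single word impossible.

key: running back(2) before turn(left) would end elsewhere — order is forced
initial: (3, 4) facing S
step 1 (turn(left)): (3, 4) facing E
step 2 (back(2)): (1, 4) facing E
no rival 2-sequence matches.

turn(left), back(2)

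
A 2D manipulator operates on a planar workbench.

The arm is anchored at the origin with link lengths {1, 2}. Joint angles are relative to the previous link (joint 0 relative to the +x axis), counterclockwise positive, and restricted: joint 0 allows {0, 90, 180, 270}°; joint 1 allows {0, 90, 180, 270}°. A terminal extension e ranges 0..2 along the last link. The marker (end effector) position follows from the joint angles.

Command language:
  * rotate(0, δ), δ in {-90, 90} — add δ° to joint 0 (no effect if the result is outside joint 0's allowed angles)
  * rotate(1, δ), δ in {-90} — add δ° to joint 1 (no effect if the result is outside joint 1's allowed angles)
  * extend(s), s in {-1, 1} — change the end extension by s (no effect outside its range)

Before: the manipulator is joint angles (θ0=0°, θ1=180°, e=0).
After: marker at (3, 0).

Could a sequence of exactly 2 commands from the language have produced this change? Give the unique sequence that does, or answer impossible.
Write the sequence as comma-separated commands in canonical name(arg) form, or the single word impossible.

rotate(1, -90), rotate(1, -90)

start: joint angles (θ0=0°, θ1=180°, e=0)
step 1 (rotate(1, -90)): joint angles (θ0=0°, θ1=90°, e=0)
step 2 (rotate(1, -90)): joint angles (θ0=0°, θ1=0°, e=0)
all 25 alternatives checked — unique.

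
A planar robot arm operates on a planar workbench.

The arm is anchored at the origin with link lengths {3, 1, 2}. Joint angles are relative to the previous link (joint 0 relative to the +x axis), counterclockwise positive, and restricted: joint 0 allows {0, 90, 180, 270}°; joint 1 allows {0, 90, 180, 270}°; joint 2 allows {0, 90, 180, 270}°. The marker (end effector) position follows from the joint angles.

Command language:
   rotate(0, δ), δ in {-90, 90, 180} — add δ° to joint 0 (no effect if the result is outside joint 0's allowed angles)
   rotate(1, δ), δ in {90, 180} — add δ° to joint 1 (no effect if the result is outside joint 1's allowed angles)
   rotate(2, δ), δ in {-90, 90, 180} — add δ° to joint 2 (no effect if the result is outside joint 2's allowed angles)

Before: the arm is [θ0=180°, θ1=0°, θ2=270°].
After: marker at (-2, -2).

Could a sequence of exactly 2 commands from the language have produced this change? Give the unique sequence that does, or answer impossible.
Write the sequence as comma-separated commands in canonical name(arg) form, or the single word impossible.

rotate(1, 90), rotate(1, 90)

from: [θ0=180°, θ1=0°, θ2=270°]
t=1 rotate(1, 90) ⇒ [θ0=180°, θ1=90°, θ2=270°]
t=2 rotate(1, 90) ⇒ [θ0=180°, θ1=180°, θ2=270°]
no other 2-command option fits: unique.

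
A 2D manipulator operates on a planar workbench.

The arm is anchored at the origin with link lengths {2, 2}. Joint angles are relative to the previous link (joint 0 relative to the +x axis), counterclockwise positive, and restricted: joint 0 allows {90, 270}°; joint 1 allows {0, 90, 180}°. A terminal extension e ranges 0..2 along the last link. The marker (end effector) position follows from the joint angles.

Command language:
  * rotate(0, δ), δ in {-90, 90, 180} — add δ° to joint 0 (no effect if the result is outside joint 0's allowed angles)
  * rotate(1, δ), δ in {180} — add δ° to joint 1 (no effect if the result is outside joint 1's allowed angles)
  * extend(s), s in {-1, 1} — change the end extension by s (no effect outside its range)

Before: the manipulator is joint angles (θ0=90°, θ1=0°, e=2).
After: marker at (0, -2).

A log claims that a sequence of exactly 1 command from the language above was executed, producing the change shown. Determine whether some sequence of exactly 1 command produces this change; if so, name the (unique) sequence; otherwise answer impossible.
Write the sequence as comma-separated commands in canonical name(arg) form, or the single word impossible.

from: joint angles (θ0=90°, θ1=0°, e=2)
[1] after rotate(1, 180): joint angles (θ0=90°, θ1=180°, e=2)
no other 1-command option fits: unique.

rotate(1, 180)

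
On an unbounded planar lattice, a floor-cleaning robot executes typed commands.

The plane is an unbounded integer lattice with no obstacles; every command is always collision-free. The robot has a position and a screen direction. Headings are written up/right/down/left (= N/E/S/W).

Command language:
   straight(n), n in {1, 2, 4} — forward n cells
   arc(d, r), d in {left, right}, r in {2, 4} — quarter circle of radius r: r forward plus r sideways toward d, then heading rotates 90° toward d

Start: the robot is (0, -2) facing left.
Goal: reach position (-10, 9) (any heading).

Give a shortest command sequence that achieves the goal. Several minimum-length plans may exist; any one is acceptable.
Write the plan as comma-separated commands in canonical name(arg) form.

initial: (0, -2) facing left
[1] after arc(right, 2): (-2, 0) facing up
[2] after straight(1): (-2, 1) facing up
[3] after arc(left, 4): (-6, 5) facing left
[4] after arc(right, 4): (-10, 9) facing up
minimal: 4 command(s), checked below 4.

arc(right, 2), straight(1), arc(left, 4), arc(right, 4)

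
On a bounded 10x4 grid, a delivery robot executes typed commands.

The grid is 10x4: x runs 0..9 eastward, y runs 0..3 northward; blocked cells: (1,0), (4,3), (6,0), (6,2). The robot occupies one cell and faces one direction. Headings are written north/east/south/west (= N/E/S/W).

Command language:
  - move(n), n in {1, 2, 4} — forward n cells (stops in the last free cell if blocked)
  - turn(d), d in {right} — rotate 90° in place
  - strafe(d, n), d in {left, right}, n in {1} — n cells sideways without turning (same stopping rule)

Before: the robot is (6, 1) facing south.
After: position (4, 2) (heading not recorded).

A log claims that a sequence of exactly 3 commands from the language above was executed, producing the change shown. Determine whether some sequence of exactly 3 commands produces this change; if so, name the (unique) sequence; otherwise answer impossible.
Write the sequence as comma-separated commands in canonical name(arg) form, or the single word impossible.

key: running strafe(right, 1) before turn(right) would end elsewhere — order is forced
start: (6, 1) facing south
t=1 turn(right) ⇒ (6, 1) facing west
t=2 move(2) ⇒ (4, 1) facing west
t=3 strafe(right, 1) ⇒ (4, 2) facing west
uniquely the one of 216 3-step routes that fits.

turn(right), move(2), strafe(right, 1)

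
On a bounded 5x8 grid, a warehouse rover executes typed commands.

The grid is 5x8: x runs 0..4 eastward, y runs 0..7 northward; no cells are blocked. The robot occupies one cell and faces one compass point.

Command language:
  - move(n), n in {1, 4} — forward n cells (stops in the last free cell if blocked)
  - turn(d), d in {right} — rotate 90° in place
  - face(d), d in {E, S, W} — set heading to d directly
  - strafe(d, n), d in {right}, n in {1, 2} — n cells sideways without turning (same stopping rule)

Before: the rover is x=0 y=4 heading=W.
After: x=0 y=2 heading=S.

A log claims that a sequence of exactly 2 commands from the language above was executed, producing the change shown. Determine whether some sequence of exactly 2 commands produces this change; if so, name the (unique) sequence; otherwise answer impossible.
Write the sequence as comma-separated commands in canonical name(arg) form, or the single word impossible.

checked all 2-command options: none fits.

impossible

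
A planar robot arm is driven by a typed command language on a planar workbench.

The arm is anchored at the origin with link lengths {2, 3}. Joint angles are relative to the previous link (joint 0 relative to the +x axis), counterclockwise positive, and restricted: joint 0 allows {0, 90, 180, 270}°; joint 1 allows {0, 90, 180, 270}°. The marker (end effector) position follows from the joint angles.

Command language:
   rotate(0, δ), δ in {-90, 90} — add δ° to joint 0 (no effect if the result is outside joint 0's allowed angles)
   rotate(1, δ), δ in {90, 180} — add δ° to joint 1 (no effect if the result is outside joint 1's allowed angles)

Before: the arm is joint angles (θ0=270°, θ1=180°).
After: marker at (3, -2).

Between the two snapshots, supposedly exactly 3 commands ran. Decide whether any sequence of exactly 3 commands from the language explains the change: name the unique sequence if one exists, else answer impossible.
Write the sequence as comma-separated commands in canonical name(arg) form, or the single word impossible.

t0: joint angles (θ0=270°, θ1=180°)
[1] after rotate(1, 90): joint angles (θ0=270°, θ1=270°)
[2] after rotate(1, 90): joint angles (θ0=270°, θ1=0°)
[3] after rotate(1, 90): joint angles (θ0=270°, θ1=90°)
no rival 3-sequence matches.

rotate(1, 90), rotate(1, 90), rotate(1, 90)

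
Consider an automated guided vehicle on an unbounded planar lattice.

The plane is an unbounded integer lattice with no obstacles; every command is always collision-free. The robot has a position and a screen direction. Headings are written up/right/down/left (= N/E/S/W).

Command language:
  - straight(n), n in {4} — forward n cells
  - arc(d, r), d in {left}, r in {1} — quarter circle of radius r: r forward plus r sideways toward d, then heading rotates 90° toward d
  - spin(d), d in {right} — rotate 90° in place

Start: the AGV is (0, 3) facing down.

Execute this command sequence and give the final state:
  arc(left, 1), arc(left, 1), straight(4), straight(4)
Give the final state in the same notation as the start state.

from: (0, 3) facing down
step 1 (arc(left, 1)): (1, 2) facing right
step 2 (arc(left, 1)): (2, 3) facing up
step 3 (straight(4)): (2, 7) facing up
step 4 (straight(4)): (2, 11) facing up

(2, 11) facing up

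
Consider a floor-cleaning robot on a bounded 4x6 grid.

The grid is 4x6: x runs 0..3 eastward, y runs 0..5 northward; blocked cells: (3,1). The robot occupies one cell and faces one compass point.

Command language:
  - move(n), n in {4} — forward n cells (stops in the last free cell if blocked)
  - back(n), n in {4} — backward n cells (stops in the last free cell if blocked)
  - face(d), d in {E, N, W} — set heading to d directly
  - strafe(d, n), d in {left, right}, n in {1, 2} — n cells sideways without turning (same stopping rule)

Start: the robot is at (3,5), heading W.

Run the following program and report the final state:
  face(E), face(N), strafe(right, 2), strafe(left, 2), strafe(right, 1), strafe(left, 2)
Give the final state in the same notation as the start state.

begin: at (3,5), heading W
step 1 (face(E)): at (3,5), heading E
step 2 (face(N)): at (3,5), heading N
step 3 (strafe(right, 2)): at (3,5), heading N
step 4 (strafe(left, 2)): at (1,5), heading N
step 5 (strafe(right, 1)): at (2,5), heading N
step 6 (strafe(left, 2)): at (0,5), heading N

at (0,5), heading N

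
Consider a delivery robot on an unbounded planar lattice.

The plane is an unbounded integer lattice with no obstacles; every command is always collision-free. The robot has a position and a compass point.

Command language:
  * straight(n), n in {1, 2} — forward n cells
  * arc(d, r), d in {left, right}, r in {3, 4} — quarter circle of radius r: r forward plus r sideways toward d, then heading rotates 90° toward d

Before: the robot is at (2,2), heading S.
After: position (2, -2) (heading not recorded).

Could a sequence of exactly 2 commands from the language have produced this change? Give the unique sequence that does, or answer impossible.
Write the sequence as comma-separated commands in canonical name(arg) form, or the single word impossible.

straight(2), straight(2)

t0: at (2,2), heading S
[1] after straight(2): at (2,0), heading S
[2] after straight(2): at (2,-2), heading S
uniquely the one of 36 2-step routes that fits.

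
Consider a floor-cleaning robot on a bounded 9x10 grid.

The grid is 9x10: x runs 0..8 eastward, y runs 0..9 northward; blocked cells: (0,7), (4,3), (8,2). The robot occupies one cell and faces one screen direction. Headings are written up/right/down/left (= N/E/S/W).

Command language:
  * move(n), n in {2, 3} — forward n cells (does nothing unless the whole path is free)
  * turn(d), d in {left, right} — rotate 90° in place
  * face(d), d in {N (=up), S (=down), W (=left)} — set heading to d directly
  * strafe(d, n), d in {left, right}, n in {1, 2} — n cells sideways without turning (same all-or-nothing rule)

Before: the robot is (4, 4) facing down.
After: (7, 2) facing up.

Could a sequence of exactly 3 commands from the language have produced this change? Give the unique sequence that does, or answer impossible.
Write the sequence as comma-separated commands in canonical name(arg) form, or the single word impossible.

all 1331 sequences checked — none match.

impossible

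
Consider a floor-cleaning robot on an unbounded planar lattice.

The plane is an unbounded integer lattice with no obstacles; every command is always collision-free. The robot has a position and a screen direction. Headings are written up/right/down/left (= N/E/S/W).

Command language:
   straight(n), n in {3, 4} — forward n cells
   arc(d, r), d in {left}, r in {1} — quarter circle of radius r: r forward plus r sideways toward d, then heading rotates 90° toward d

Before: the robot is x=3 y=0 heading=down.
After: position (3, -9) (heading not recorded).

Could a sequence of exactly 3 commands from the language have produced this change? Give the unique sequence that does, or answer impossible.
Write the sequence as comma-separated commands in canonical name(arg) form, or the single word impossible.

start: x=3 y=0 heading=down
[1] after straight(3): x=3 y=-3 heading=down
[2] after straight(3): x=3 y=-6 heading=down
[3] after straight(3): x=3 y=-9 heading=down
all 27 alternatives checked — unique.

straight(3), straight(3), straight(3)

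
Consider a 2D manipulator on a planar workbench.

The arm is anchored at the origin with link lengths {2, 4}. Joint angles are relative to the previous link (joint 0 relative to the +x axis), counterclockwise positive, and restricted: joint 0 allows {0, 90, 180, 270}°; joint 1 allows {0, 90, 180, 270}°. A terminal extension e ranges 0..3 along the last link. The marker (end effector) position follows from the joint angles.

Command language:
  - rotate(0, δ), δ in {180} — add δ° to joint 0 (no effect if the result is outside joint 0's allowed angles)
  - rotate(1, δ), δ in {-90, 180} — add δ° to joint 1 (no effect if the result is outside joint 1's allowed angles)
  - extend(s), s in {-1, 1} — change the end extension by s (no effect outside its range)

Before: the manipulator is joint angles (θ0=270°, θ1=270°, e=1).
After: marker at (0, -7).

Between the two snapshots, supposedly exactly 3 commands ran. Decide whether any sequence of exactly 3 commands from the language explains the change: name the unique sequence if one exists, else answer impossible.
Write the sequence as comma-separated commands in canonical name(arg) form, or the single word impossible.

rotate(1, -90), rotate(1, -90), rotate(1, -90)

from: joint angles (θ0=270°, θ1=270°, e=1)
1. rotate(1, -90) → joint angles (θ0=270°, θ1=180°, e=1)
2. rotate(1, -90) → joint angles (θ0=270°, θ1=90°, e=1)
3. rotate(1, -90) → joint angles (θ0=270°, θ1=0°, e=1)
no rival 3-sequence matches.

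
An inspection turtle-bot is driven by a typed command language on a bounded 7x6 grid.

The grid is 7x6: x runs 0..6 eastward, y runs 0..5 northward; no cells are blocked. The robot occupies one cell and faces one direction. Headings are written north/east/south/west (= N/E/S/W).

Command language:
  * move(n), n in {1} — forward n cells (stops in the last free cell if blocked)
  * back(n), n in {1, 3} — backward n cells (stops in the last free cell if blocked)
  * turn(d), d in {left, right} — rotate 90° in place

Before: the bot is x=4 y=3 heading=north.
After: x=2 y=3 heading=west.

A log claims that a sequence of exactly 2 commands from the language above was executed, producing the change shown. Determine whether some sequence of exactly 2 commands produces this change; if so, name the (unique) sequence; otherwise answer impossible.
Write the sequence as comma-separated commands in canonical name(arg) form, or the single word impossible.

impossible

checked all 2-command options: none fits.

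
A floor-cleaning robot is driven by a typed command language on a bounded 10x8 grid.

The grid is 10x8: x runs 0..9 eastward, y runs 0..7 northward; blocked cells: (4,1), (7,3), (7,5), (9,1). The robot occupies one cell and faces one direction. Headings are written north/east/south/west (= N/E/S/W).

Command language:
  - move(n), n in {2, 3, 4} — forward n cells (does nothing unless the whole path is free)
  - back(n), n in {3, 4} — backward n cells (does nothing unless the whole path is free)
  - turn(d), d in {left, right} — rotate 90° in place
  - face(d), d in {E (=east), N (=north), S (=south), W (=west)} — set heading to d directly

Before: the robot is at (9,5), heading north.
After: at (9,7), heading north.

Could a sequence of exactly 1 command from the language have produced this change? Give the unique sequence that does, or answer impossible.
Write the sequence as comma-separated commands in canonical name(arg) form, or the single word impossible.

key: heading stays N — the single command does not turn
initial: at (9,5), heading north
step 1 (move(2)): at (9,7), heading north
no rival 1-sequence matches.

move(2)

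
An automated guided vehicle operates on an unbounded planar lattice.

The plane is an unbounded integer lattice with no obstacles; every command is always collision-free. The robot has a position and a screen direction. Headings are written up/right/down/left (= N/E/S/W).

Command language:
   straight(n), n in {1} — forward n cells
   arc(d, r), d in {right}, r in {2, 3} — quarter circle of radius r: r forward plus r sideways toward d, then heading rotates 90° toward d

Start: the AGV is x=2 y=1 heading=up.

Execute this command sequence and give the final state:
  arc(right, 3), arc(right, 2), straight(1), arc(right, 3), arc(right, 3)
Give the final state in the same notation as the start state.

begin: x=2 y=1 heading=up
[1] after arc(right, 3): x=5 y=4 heading=right
[2] after arc(right, 2): x=7 y=2 heading=down
[3] after straight(1): x=7 y=1 heading=down
[4] after arc(right, 3): x=4 y=-2 heading=left
[5] after arc(right, 3): x=1 y=1 heading=up

x=1 y=1 heading=up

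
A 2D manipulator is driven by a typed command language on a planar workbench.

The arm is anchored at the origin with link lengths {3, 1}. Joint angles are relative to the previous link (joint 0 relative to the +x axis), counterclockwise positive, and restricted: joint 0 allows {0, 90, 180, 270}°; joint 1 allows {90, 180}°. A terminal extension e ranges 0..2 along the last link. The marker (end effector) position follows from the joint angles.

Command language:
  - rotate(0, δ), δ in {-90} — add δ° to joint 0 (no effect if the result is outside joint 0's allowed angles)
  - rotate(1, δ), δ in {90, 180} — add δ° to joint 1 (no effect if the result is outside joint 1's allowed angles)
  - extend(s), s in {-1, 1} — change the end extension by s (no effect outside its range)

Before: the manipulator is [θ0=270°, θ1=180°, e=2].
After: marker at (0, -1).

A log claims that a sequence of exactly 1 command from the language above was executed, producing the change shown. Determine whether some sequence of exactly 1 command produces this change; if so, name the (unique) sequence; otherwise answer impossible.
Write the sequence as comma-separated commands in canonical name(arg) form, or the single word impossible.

extend(-1)

start: [θ0=270°, θ1=180°, e=2]
step 1 (extend(-1)): [θ0=270°, θ1=180°, e=1]
all 5 alternatives checked — unique.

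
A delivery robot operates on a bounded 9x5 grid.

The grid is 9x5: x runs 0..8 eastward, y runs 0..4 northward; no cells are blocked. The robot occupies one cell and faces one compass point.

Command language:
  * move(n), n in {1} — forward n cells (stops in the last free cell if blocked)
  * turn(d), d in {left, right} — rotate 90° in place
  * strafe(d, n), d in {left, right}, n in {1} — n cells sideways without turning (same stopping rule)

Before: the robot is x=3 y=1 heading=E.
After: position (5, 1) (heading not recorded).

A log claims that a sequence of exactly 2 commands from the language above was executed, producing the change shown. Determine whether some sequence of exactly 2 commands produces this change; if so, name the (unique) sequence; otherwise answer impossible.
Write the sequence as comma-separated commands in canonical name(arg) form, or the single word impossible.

initial: x=3 y=1 heading=E
[1] after move(1): x=4 y=1 heading=E
[2] after move(1): x=5 y=1 heading=E
all 25 alternatives checked — unique.

move(1), move(1)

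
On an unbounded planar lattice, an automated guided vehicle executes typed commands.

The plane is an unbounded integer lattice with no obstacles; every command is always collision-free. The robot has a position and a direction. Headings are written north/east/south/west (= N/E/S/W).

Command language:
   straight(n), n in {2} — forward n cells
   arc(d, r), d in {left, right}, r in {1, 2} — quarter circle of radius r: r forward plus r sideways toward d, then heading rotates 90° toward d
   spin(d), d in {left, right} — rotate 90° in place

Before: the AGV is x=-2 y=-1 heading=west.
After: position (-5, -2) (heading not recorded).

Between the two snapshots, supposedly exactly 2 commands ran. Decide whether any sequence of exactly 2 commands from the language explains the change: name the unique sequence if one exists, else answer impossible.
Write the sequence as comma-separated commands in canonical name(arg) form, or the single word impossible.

straight(2), arc(left, 1)

key: order matters: swapping straight(2) and arc(left, 1) lands elsewhere
t0: x=-2 y=-1 heading=west
1. straight(2) → x=-4 y=-1 heading=west
2. arc(left, 1) → x=-5 y=-2 heading=south
uniquely the one of 49 2-step routes that fits.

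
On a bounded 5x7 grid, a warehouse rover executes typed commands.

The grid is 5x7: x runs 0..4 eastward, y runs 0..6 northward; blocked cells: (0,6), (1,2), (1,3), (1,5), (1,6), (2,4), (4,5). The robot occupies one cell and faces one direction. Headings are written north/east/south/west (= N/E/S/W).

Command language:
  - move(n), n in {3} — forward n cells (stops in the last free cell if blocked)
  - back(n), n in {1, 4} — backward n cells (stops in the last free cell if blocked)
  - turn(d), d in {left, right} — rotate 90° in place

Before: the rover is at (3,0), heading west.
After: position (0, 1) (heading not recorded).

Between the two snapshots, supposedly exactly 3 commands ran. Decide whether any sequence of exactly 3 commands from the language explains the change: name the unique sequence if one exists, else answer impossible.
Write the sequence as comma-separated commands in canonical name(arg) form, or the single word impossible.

key: running back(1) before move(3) would end elsewhere — order is forced
initial: at (3,0), heading west
step 1 (move(3)): at (0,0), heading west
step 2 (turn(left)): at (0,0), heading south
step 3 (back(1)): at (0,1), heading south
no rival 3-sequence matches.

move(3), turn(left), back(1)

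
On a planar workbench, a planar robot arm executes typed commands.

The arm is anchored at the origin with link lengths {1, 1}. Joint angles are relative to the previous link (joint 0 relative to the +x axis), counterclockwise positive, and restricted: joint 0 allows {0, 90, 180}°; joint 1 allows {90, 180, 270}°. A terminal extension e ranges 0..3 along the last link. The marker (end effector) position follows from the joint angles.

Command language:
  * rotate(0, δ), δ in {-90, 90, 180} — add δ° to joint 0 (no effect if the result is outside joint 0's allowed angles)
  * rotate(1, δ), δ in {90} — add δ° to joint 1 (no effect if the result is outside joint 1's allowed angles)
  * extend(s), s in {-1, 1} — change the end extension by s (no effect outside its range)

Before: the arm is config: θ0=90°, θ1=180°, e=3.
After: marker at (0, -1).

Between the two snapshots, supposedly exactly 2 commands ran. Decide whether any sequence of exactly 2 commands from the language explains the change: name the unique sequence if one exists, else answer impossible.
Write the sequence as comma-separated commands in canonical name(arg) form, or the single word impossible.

initial: config: θ0=90°, θ1=180°, e=3
t=1 extend(-1) ⇒ config: θ0=90°, θ1=180°, e=2
t=2 extend(-1) ⇒ config: θ0=90°, θ1=180°, e=1
all 36 alternatives checked — unique.

extend(-1), extend(-1)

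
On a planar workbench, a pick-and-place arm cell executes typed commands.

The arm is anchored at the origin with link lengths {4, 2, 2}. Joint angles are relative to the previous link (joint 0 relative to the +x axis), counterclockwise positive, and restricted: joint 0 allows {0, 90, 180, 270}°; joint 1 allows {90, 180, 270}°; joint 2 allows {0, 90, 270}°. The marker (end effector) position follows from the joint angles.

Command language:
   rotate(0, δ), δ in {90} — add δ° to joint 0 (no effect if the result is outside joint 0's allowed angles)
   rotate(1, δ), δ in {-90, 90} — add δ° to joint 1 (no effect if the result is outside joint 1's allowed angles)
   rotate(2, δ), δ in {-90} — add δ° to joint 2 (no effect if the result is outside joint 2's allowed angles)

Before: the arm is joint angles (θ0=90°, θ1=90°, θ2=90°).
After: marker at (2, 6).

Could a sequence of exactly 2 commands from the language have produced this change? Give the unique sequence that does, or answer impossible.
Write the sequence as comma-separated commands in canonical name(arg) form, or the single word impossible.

rotate(1, 90), rotate(1, 90)

initial: joint angles (θ0=90°, θ1=90°, θ2=90°)
t=1 rotate(1, 90) ⇒ joint angles (θ0=90°, θ1=180°, θ2=90°)
t=2 rotate(1, 90) ⇒ joint angles (θ0=90°, θ1=270°, θ2=90°)
no other 2-command option fits: unique.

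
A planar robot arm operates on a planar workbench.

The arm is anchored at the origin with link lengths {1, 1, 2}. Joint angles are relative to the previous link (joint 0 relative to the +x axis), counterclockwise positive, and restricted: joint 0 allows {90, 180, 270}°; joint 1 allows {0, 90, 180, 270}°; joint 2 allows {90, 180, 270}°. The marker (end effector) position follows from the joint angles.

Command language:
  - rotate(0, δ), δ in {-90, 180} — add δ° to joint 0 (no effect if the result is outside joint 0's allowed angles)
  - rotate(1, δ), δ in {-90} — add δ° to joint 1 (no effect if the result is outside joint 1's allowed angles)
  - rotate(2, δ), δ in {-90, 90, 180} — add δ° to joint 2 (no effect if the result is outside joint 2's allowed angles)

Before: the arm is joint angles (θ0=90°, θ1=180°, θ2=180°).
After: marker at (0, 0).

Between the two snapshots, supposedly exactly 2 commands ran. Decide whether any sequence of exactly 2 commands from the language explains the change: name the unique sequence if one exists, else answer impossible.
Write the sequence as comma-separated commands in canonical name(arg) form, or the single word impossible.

rotate(1, -90), rotate(1, -90)

from: joint angles (θ0=90°, θ1=180°, θ2=180°)
1. rotate(1, -90) → joint angles (θ0=90°, θ1=90°, θ2=180°)
2. rotate(1, -90) → joint angles (θ0=90°, θ1=0°, θ2=180°)
uniquely the one of 36 2-step routes that fits.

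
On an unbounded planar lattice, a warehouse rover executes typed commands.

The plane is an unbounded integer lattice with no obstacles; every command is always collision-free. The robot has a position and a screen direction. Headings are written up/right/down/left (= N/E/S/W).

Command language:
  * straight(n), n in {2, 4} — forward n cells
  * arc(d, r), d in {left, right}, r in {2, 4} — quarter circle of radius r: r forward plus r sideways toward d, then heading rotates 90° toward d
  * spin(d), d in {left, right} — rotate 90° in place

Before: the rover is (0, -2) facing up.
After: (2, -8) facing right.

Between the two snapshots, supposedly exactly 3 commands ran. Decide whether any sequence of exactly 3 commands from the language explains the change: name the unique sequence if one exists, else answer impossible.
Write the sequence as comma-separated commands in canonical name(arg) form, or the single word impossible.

spin(left), arc(left, 2), arc(left, 4)

key: running arc(left, 4) before spin(left) would end elsewhere — order is forced
start: (0, -2) facing up
[1] after spin(left): (0, -2) facing left
[2] after arc(left, 2): (-2, -4) facing down
[3] after arc(left, 4): (2, -8) facing right
no other 3-command option fits: unique.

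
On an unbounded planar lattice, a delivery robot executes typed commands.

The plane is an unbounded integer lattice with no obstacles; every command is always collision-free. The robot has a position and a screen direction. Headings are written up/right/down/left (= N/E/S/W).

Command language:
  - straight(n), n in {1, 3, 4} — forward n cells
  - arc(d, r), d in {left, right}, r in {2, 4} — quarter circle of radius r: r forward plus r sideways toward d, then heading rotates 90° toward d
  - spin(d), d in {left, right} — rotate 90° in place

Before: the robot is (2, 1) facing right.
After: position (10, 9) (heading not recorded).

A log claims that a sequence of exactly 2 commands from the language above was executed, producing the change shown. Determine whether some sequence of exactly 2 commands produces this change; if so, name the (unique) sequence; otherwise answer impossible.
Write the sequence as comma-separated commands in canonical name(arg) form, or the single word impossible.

key: order matters: swapping arc(left, 4) and arc(right, 4) lands elsewhere
from: (2, 1) facing right
t=1 arc(left, 4) ⇒ (6, 5) facing up
t=2 arc(right, 4) ⇒ (10, 9) facing right
no rival 2-sequence matches.

arc(left, 4), arc(right, 4)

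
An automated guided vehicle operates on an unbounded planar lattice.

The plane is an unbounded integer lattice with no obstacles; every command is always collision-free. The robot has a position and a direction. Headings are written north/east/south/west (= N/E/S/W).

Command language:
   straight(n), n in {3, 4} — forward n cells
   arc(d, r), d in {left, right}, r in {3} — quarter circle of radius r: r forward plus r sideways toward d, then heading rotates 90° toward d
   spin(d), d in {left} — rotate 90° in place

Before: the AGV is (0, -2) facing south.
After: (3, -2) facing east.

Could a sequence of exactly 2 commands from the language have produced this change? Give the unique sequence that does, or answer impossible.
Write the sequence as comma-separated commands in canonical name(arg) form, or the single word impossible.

spin(left), straight(3)

key: running straight(3) before spin(left) would end elsewhere — order is forced
from: (0, -2) facing south
1. spin(left) → (0, -2) facing east
2. straight(3) → (3, -2) facing east
uniquely the one of 25 2-step routes that fits.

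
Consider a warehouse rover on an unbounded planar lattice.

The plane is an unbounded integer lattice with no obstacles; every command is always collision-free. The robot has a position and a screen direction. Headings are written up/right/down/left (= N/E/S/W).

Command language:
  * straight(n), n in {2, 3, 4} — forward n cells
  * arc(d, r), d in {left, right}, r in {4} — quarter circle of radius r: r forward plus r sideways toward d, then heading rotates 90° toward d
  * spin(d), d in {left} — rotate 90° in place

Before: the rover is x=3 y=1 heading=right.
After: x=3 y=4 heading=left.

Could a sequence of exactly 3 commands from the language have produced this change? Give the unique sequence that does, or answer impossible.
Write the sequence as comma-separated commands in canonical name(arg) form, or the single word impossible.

key: cell and facing (now W) both changed — the 3 commands mix motion and turning
from: x=3 y=1 heading=right
t=1 spin(left) ⇒ x=3 y=1 heading=up
t=2 straight(3) ⇒ x=3 y=4 heading=up
t=3 spin(left) ⇒ x=3 y=4 heading=left
uniquely the one of 216 3-step routes that fits.

spin(left), straight(3), spin(left)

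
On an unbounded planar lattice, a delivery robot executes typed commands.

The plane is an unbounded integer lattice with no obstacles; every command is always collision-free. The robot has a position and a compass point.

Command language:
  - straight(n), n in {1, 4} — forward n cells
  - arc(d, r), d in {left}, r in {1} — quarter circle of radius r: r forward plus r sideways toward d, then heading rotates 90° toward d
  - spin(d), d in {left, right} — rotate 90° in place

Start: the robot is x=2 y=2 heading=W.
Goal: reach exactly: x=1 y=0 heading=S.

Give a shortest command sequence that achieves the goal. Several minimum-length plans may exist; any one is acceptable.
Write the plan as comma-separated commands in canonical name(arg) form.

begin: x=2 y=2 heading=W
[1] after arc(left, 1): x=1 y=1 heading=S
[2] after straight(1): x=1 y=0 heading=S
minimal: 2 command(s), checked below 2.

arc(left, 1), straight(1)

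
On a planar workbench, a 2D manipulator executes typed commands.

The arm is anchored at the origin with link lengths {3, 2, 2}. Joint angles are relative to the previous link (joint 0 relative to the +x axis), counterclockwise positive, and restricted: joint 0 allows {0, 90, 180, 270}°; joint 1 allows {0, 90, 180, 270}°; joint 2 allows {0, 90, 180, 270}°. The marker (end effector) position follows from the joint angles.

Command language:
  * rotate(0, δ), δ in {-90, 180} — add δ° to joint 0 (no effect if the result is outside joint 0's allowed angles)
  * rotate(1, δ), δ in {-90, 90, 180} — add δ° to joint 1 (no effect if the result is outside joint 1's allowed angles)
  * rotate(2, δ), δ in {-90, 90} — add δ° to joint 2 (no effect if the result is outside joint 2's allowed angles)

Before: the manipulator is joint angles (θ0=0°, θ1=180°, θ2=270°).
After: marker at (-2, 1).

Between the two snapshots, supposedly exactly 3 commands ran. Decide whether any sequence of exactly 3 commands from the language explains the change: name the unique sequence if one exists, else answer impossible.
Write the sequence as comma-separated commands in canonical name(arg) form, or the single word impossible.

start: joint angles (θ0=0°, θ1=180°, θ2=270°)
1. rotate(0, -90) → joint angles (θ0=270°, θ1=180°, θ2=270°)
2. rotate(0, -90) → joint angles (θ0=180°, θ1=180°, θ2=270°)
3. rotate(0, -90) → joint angles (θ0=90°, θ1=180°, θ2=270°)
no other 3-command option fits: unique.

rotate(0, -90), rotate(0, -90), rotate(0, -90)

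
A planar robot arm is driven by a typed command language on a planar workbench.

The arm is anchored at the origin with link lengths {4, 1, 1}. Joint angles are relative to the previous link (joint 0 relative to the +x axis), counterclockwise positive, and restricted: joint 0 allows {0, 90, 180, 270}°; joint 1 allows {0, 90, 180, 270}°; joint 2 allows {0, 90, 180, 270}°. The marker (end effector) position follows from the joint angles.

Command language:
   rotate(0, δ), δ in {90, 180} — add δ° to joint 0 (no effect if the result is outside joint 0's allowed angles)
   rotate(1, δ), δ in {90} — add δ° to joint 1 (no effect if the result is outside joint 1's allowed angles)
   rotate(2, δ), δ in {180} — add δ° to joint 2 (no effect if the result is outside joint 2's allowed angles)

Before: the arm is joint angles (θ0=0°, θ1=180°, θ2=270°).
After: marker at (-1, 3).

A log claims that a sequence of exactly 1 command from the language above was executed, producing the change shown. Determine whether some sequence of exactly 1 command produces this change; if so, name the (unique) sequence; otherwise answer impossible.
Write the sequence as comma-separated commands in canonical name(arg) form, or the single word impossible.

rotate(0, 90)

initial: joint angles (θ0=0°, θ1=180°, θ2=270°)
1. rotate(0, 90) → joint angles (θ0=90°, θ1=180°, θ2=270°)
no other 1-command option fits: unique.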